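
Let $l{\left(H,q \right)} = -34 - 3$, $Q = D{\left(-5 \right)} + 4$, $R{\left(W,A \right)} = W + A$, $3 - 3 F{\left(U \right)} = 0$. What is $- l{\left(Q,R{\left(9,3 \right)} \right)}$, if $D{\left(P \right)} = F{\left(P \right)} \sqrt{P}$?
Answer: $37$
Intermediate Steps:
$F{\left(U \right)} = 1$ ($F{\left(U \right)} = 1 - 0 = 1 + 0 = 1$)
$R{\left(W,A \right)} = A + W$
$D{\left(P \right)} = \sqrt{P}$ ($D{\left(P \right)} = 1 \sqrt{P} = \sqrt{P}$)
$Q = 4 + i \sqrt{5}$ ($Q = \sqrt{-5} + 4 = i \sqrt{5} + 4 = 4 + i \sqrt{5} \approx 4.0 + 2.2361 i$)
$l{\left(H,q \right)} = -37$ ($l{\left(H,q \right)} = -34 - 3 = -37$)
$- l{\left(Q,R{\left(9,3 \right)} \right)} = \left(-1\right) \left(-37\right) = 37$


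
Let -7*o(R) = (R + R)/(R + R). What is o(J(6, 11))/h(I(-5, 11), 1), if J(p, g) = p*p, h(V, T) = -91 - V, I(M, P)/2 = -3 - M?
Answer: 1/665 ≈ 0.0015038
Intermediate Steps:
I(M, P) = -6 - 2*M (I(M, P) = 2*(-3 - M) = -6 - 2*M)
J(p, g) = p**2
o(R) = -1/7 (o(R) = -(R + R)/(7*(R + R)) = -2*R/(7*(2*R)) = -2*R*1/(2*R)/7 = -1/7*1 = -1/7)
o(J(6, 11))/h(I(-5, 11), 1) = -1/(7*(-91 - (-6 - 2*(-5)))) = -1/(7*(-91 - (-6 + 10))) = -1/(7*(-91 - 1*4)) = -1/(7*(-91 - 4)) = -1/7/(-95) = -1/7*(-1/95) = 1/665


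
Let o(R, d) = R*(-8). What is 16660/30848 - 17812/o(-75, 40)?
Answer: -16858393/578400 ≈ -29.147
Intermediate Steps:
o(R, d) = -8*R
16660/30848 - 17812/o(-75, 40) = 16660/30848 - 17812/((-8*(-75))) = 16660*(1/30848) - 17812/600 = 4165/7712 - 17812*1/600 = 4165/7712 - 4453/150 = -16858393/578400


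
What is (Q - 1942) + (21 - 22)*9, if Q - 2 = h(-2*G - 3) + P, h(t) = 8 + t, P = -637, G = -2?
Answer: -2577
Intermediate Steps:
Q = -626 (Q = 2 + ((8 + (-2*(-2) - 3)) - 637) = 2 + ((8 + (4 - 3)) - 637) = 2 + ((8 + 1) - 637) = 2 + (9 - 637) = 2 - 628 = -626)
(Q - 1942) + (21 - 22)*9 = (-626 - 1942) + (21 - 22)*9 = -2568 - 1*9 = -2568 - 9 = -2577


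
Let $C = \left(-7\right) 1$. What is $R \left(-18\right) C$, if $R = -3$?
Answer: $-378$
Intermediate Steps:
$C = -7$
$R \left(-18\right) C = \left(-3\right) \left(-18\right) \left(-7\right) = 54 \left(-7\right) = -378$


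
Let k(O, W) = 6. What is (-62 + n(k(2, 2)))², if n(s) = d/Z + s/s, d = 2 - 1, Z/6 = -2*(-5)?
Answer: 13388281/3600 ≈ 3719.0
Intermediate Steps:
Z = 60 (Z = 6*(-2*(-5)) = 6*10 = 60)
d = 1
n(s) = 61/60 (n(s) = 1/60 + s/s = 1*(1/60) + 1 = 1/60 + 1 = 61/60)
(-62 + n(k(2, 2)))² = (-62 + 61/60)² = (-3659/60)² = 13388281/3600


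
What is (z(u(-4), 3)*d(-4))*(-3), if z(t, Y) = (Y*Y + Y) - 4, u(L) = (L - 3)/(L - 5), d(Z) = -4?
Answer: 96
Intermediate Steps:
u(L) = (-3 + L)/(-5 + L)
z(t, Y) = -4 + Y + Y**2 (z(t, Y) = (Y**2 + Y) - 4 = (Y + Y**2) - 4 = -4 + Y + Y**2)
(z(u(-4), 3)*d(-4))*(-3) = ((-4 + 3 + 3**2)*(-4))*(-3) = ((-4 + 3 + 9)*(-4))*(-3) = (8*(-4))*(-3) = -32*(-3) = 96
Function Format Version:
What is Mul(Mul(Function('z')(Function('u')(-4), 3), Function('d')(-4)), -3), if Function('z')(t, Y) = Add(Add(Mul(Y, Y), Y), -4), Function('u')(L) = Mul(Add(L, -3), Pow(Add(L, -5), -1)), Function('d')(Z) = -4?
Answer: 96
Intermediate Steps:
Function('u')(L) = Mul(Pow(Add(-5, L), -1), Add(-3, L)) (Function('u')(L) = Mul(Add(-3, L), Pow(Add(-5, L), -1)) = Mul(Pow(Add(-5, L), -1), Add(-3, L)))
Function('z')(t, Y) = Add(-4, Y, Pow(Y, 2)) (Function('z')(t, Y) = Add(Add(Pow(Y, 2), Y), -4) = Add(Add(Y, Pow(Y, 2)), -4) = Add(-4, Y, Pow(Y, 2)))
Mul(Mul(Function('z')(Function('u')(-4), 3), Function('d')(-4)), -3) = Mul(Mul(Add(-4, 3, Pow(3, 2)), -4), -3) = Mul(Mul(Add(-4, 3, 9), -4), -3) = Mul(Mul(8, -4), -3) = Mul(-32, -3) = 96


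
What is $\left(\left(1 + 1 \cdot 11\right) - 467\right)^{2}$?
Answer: $207025$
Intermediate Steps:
$\left(\left(1 + 1 \cdot 11\right) - 467\right)^{2} = \left(\left(1 + 11\right) - 467\right)^{2} = \left(12 - 467\right)^{2} = \left(-455\right)^{2} = 207025$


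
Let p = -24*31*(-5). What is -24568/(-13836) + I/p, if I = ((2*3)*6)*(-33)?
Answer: 1561579/1072290 ≈ 1.4563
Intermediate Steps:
p = 3720 (p = -744*(-5) = 3720)
I = -1188 (I = (6*6)*(-33) = 36*(-33) = -1188)
-24568/(-13836) + I/p = -24568/(-13836) - 1188/3720 = -24568*(-1/13836) - 1188*1/3720 = 6142/3459 - 99/310 = 1561579/1072290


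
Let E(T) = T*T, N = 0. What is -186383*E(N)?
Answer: 0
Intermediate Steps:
E(T) = T²
-186383*E(N) = -186383*0² = -186383*0 = 0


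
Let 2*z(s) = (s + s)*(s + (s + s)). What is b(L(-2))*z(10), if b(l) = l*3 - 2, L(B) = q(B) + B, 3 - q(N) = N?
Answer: 2100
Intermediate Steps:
q(N) = 3 - N
L(B) = 3 (L(B) = (3 - B) + B = 3)
b(l) = -2 + 3*l (b(l) = 3*l - 2 = -2 + 3*l)
z(s) = 3*s**2 (z(s) = ((s + s)*(s + (s + s)))/2 = ((2*s)*(s + 2*s))/2 = ((2*s)*(3*s))/2 = (6*s**2)/2 = 3*s**2)
b(L(-2))*z(10) = (-2 + 3*3)*(3*10**2) = (-2 + 9)*(3*100) = 7*300 = 2100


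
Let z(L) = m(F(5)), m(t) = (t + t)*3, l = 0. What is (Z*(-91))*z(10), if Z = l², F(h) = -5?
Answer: 0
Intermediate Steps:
m(t) = 6*t (m(t) = (2*t)*3 = 6*t)
z(L) = -30 (z(L) = 6*(-5) = -30)
Z = 0 (Z = 0² = 0)
(Z*(-91))*z(10) = (0*(-91))*(-30) = 0*(-30) = 0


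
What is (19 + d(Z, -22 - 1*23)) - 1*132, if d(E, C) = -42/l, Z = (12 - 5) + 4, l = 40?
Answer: -2281/20 ≈ -114.05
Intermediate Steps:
Z = 11 (Z = 7 + 4 = 11)
d(E, C) = -21/20 (d(E, C) = -42/40 = -42*1/40 = -21/20)
(19 + d(Z, -22 - 1*23)) - 1*132 = (19 - 21/20) - 1*132 = 359/20 - 132 = -2281/20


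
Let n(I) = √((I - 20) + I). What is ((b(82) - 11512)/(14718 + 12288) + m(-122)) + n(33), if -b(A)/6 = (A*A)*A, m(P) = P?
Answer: -3307226/13503 + √46 ≈ -238.14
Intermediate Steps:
b(A) = -6*A³ (b(A) = -6*A*A*A = -6*A²*A = -6*A³)
n(I) = √(-20 + 2*I) (n(I) = √((-20 + I) + I) = √(-20 + 2*I))
((b(82) - 11512)/(14718 + 12288) + m(-122)) + n(33) = ((-6*82³ - 11512)/(14718 + 12288) - 122) + √(-20 + 2*33) = ((-6*551368 - 11512)/27006 - 122) + √(-20 + 66) = ((-3308208 - 11512)*(1/27006) - 122) + √46 = (-3319720*1/27006 - 122) + √46 = (-1659860/13503 - 122) + √46 = -3307226/13503 + √46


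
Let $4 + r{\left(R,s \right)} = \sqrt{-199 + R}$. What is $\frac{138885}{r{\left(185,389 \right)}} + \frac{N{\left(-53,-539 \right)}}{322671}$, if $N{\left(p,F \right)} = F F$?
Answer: $\frac{- 44812999751 i + 290521 \sqrt{14}}{322671 \left(\sqrt{14} + 4 i\right)} \approx -18517.0 - 17322.0 i$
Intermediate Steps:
$N{\left(p,F \right)} = F^{2}$
$r{\left(R,s \right)} = -4 + \sqrt{-199 + R}$
$\frac{138885}{r{\left(185,389 \right)}} + \frac{N{\left(-53,-539 \right)}}{322671} = \frac{138885}{-4 + \sqrt{-199 + 185}} + \frac{\left(-539\right)^{2}}{322671} = \frac{138885}{-4 + \sqrt{-14}} + 290521 \cdot \frac{1}{322671} = \frac{138885}{-4 + i \sqrt{14}} + \frac{290521}{322671} = \frac{290521}{322671} + \frac{138885}{-4 + i \sqrt{14}}$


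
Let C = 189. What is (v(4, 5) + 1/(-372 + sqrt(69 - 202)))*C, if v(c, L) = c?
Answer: 104648544/138517 - 189*I*sqrt(133)/138517 ≈ 755.49 - 0.015736*I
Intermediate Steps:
(v(4, 5) + 1/(-372 + sqrt(69 - 202)))*C = (4 + 1/(-372 + sqrt(69 - 202)))*189 = (4 + 1/(-372 + sqrt(-133)))*189 = (4 + 1/(-372 + I*sqrt(133)))*189 = 756 + 189/(-372 + I*sqrt(133))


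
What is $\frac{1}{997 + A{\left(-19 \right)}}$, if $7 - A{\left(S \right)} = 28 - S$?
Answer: $\frac{1}{957} \approx 0.0010449$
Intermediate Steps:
$A{\left(S \right)} = -21 + S$ ($A{\left(S \right)} = 7 - \left(28 - S\right) = 7 + \left(-28 + S\right) = -21 + S$)
$\frac{1}{997 + A{\left(-19 \right)}} = \frac{1}{997 - 40} = \frac{1}{957}$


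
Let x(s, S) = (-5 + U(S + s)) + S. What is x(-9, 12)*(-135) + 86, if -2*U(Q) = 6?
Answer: -454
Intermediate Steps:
U(Q) = -3 (U(Q) = -½*6 = -3)
x(s, S) = -8 + S (x(s, S) = (-5 - 3) + S = -8 + S)
x(-9, 12)*(-135) + 86 = (-8 + 12)*(-135) + 86 = 4*(-135) + 86 = -540 + 86 = -454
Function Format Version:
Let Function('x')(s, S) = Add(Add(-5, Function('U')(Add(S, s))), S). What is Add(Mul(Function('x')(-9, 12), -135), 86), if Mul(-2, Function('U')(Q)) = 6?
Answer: -454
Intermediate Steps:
Function('U')(Q) = -3 (Function('U')(Q) = Mul(Rational(-1, 2), 6) = -3)
Function('x')(s, S) = Add(-8, S) (Function('x')(s, S) = Add(Add(-5, -3), S) = Add(-8, S))
Add(Mul(Function('x')(-9, 12), -135), 86) = Add(Mul(Add(-8, 12), -135), 86) = Add(Mul(4, -135), 86) = Add(-540, 86) = -454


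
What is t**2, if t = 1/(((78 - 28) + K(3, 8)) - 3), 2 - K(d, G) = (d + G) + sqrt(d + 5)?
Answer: 1/(4*(19 - sqrt(2))**2) ≈ 0.00080838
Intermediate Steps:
K(d, G) = 2 - G - d - sqrt(5 + d) (K(d, G) = 2 - ((d + G) + sqrt(d + 5)) = 2 - ((G + d) + sqrt(5 + d)) = 2 - (G + d + sqrt(5 + d)) = 2 + (-G - d - sqrt(5 + d)) = 2 - G - d - sqrt(5 + d))
t = 1/(38 - 2*sqrt(2)) (t = 1/(((78 - 28) + (2 - 1*8 - 1*3 - sqrt(5 + 3))) - 3) = 1/((50 + (2 - 8 - 3 - sqrt(8))) - 3) = 1/((50 + (2 - 8 - 3 - 2*sqrt(2))) - 3) = 1/((50 + (-9 - 2*sqrt(2))) - 3) = 1/((41 - 2*sqrt(2)) - 3) = 1/(38 - 2*sqrt(2)) ≈ 0.028432)
t**2 = (19/718 + sqrt(2)/718)**2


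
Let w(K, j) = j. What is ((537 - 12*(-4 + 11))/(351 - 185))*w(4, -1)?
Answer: -453/166 ≈ -2.7289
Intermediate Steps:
((537 - 12*(-4 + 11))/(351 - 185))*w(4, -1) = ((537 - 12*(-4 + 11))/(351 - 185))*(-1) = ((537 - 12*7)/166)*(-1) = ((537 - 84)*(1/166))*(-1) = (453*(1/166))*(-1) = (453/166)*(-1) = -453/166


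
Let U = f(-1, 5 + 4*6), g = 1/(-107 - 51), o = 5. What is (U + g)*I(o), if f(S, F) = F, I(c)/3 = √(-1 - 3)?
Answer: 13743*I/79 ≈ 173.96*I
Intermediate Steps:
I(c) = 6*I (I(c) = 3*√(-1 - 3) = 3*√(-4) = 3*(2*I) = 6*I)
g = -1/158 (g = 1/(-158) = -1/158 ≈ -0.0063291)
U = 29 (U = 5 + 4*6 = 5 + 24 = 29)
(U + g)*I(o) = (29 - 1/158)*(6*I) = 4581*(6*I)/158 = 13743*I/79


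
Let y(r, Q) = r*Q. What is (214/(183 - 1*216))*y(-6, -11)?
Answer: -428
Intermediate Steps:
y(r, Q) = Q*r
(214/(183 - 1*216))*y(-6, -11) = (214/(183 - 1*216))*(-11*(-6)) = (214/(183 - 216))*66 = (214/(-33))*66 = (214*(-1/33))*66 = -214/33*66 = -428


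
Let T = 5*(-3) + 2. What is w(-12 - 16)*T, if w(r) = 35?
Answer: -455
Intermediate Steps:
T = -13 (T = -15 + 2 = -13)
w(-12 - 16)*T = 35*(-13) = -455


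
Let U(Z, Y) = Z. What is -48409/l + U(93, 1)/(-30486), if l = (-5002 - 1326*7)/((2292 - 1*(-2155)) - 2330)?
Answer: 520710073691/72577004 ≈ 7174.6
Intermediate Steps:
l = -14284/2117 (l = (-5002 - 9282)/((2292 + 2155) - 2330) = -14284/(4447 - 2330) = -14284/2117 ≈ -6.7473)
-48409/l + U(93, 1)/(-30486) = -48409/(-14284/2117) + 93/(-30486) = -48409*(-2117/14284) + 93*(-1/30486) = 102481853/14284 - 31/10162 = 520710073691/72577004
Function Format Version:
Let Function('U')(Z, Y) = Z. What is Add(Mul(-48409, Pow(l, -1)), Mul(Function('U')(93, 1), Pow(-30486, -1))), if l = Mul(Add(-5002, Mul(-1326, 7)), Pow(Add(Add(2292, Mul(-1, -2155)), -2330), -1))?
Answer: Rational(520710073691, 72577004) ≈ 7174.6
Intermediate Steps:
l = Rational(-14284, 2117) (l = Mul(Add(-5002, -9282), Pow(Add(Add(2292, 2155), -2330), -1)) = Mul(-14284, Pow(Add(4447, -2330), -1)) = Mul(-14284, Pow(2117, -1)) = Mul(-14284, Rational(1, 2117)) = Rational(-14284, 2117) ≈ -6.7473)
Add(Mul(-48409, Pow(l, -1)), Mul(Function('U')(93, 1), Pow(-30486, -1))) = Add(Mul(-48409, Pow(Rational(-14284, 2117), -1)), Mul(93, Pow(-30486, -1))) = Add(Mul(-48409, Rational(-2117, 14284)), Mul(93, Rational(-1, 30486))) = Add(Rational(102481853, 14284), Rational(-31, 10162)) = Rational(520710073691, 72577004)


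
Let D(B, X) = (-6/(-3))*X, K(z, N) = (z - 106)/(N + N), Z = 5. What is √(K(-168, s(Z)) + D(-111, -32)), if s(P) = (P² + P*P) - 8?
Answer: 5*I*√4746/42 ≈ 8.2013*I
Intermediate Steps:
s(P) = -8 + 2*P² (s(P) = (P² + P²) - 8 = 2*P² - 8 = -8 + 2*P²)
K(z, N) = (-106 + z)/(2*N) (K(z, N) = (-106 + z)/((2*N)) = (-106 + z)*(1/(2*N)) = (-106 + z)/(2*N))
D(B, X) = 2*X (D(B, X) = (-6*(-⅓))*X = 2*X)
√(K(-168, s(Z)) + D(-111, -32)) = √((-106 - 168)/(2*(-8 + 2*5²)) + 2*(-32)) = √((½)*(-274)/(-8 + 2*25) - 64) = √((½)*(-274)/(-8 + 50) - 64) = √((½)*(-274)/42 - 64) = √((½)*(1/42)*(-274) - 64) = √(-137/42 - 64) = √(-2825/42) = 5*I*√4746/42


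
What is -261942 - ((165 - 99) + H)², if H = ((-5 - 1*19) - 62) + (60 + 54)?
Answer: -270778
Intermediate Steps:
H = 28 (H = ((-5 - 19) - 62) + 114 = (-24 - 62) + 114 = -86 + 114 = 28)
-261942 - ((165 - 99) + H)² = -261942 - ((165 - 99) + 28)² = -261942 - (66 + 28)² = -261942 - 1*94² = -261942 - 1*8836 = -261942 - 8836 = -270778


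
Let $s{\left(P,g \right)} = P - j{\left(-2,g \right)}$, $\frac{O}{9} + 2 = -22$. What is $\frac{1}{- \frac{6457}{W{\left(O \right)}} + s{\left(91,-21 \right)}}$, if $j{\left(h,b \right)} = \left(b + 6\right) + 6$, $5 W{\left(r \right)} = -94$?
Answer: $\frac{94}{41685} \approx 0.002255$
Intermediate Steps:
$O = -216$ ($O = -18 + 9 \left(-22\right) = -18 - 198 = -216$)
$W{\left(r \right)} = - \frac{94}{5}$ ($W{\left(r \right)} = \frac{1}{5} \left(-94\right) = - \frac{94}{5}$)
$j{\left(h,b \right)} = 12 + b$ ($j{\left(h,b \right)} = \left(6 + b\right) + 6 = 12 + b$)
$s{\left(P,g \right)} = -12 + P - g$ ($s{\left(P,g \right)} = P - \left(12 + g\right) = -12 + P - g$)
$\frac{1}{- \frac{6457}{W{\left(O \right)}} + s{\left(91,-21 \right)}} = \frac{1}{- \frac{6457}{- \frac{94}{5}} - -100} = \frac{1}{\left(-6457\right) \left(- \frac{5}{94}\right) + \left(-12 + 91 + 21\right)} = \frac{1}{\frac{32285}{94} + 100} = \frac{1}{\frac{41685}{94}} = \frac{94}{41685}$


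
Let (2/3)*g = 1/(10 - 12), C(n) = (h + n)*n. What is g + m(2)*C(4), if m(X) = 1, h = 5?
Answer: 141/4 ≈ 35.250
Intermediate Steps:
C(n) = n*(5 + n) (C(n) = (5 + n)*n = n*(5 + n))
g = -¾ (g = 3/(2*(10 - 12)) = (3/2)/(-2) = (3/2)*(-½) = -¾ ≈ -0.75000)
g + m(2)*C(4) = -¾ + 1*(4*(5 + 4)) = -¾ + 1*(4*9) = -¾ + 1*36 = -¾ + 36 = 141/4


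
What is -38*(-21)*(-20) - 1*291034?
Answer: -306994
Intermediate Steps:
-38*(-21)*(-20) - 1*291034 = 798*(-20) - 291034 = -15960 - 291034 = -306994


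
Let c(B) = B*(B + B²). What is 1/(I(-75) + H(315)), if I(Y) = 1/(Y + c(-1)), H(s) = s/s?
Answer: 75/74 ≈ 1.0135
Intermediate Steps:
H(s) = 1
I(Y) = 1/Y (I(Y) = 1/(Y + (-1)²*(1 - 1)) = 1/(Y + 1*0) = 1/(Y + 0) = 1/Y)
1/(I(-75) + H(315)) = 1/(1/(-75) + 1) = 1/(-1/75 + 1) = 1/(74/75) = 75/74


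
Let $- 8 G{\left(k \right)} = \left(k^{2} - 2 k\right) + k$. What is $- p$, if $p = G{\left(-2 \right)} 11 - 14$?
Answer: $\frac{89}{4} \approx 22.25$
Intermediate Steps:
$G{\left(k \right)} = - \frac{k^{2}}{8} + \frac{k}{8}$ ($G{\left(k \right)} = - \frac{\left(k^{2} - 2 k\right) + k}{8} = - \frac{k^{2} - k}{8} = - \frac{k^{2}}{8} + \frac{k}{8}$)
$p = - \frac{89}{4}$ ($p = \frac{1}{8} \left(-2\right) \left(1 - -2\right) 11 - 14 = \frac{1}{8} \left(-2\right) \left(1 + 2\right) 11 - 14 = \frac{1}{8} \left(-2\right) 3 \cdot 11 - 14 = \left(- \frac{3}{4}\right) 11 - 14 = - \frac{33}{4} - 14 = - \frac{89}{4} \approx -22.25$)
$- p = \left(-1\right) \left(- \frac{89}{4}\right) = \frac{89}{4}$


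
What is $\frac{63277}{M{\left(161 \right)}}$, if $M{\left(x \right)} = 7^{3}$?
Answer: $\frac{63277}{343} \approx 184.48$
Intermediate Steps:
$M{\left(x \right)} = 343$
$\frac{63277}{M{\left(161 \right)}} = \frac{63277}{343}$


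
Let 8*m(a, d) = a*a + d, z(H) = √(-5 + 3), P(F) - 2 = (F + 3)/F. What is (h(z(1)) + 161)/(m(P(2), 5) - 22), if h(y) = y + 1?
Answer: -576/67 - 32*I*√2/603 ≈ -8.597 - 0.07505*I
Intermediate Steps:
P(F) = 2 + (3 + F)/F (P(F) = 2 + (F + 3)/F = 2 + (3 + F)/F)
z(H) = I*√2 (z(H) = √(-2) = I*√2)
h(y) = 1 + y
m(a, d) = d/8 + a²/8 (m(a, d) = (a*a + d)/8 = (a² + d)/8 = (d + a²)/8 = d/8 + a²/8)
(h(z(1)) + 161)/(m(P(2), 5) - 22) = ((1 + I*√2) + 161)/(((⅛)*5 + (3 + 3/2)²/8) - 22) = (162 + I*√2)/((5/8 + (3 + 3*(½))²/8) - 22) = (162 + I*√2)/((5/8 + (3 + 3/2)²/8) - 22) = (162 + I*√2)/((5/8 + (9/2)²/8) - 22) = (162 + I*√2)/((5/8 + (⅛)*(81/4)) - 22) = (162 + I*√2)/((5/8 + 81/32) - 22) = (162 + I*√2)/(101/32 - 22) = (162 + I*√2)/(-603/32) = (162 + I*√2)*(-32/603) = -576/67 - 32*I*√2/603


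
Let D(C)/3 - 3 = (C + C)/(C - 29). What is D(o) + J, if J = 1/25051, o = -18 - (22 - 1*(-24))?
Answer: 10195788/776581 ≈ 13.129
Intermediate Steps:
o = -64 (o = -18 - (22 + 24) = -18 - 1*46 = -18 - 46 = -64)
D(C) = 9 + 6*C/(-29 + C) (D(C) = 9 + 3*((C + C)/(C - 29)) = 9 + 3*((2*C)/(-29 + C)) = 9 + 3*(2*C/(-29 + C)) = 9 + 6*C/(-29 + C))
J = 1/25051 ≈ 3.9919e-5
D(o) + J = 3*(-87 + 5*(-64))/(-29 - 64) + 1/25051 = 3*(-87 - 320)/(-93) + 1/25051 = 3*(-1/93)*(-407) + 1/25051 = 407/31 + 1/25051 = 10195788/776581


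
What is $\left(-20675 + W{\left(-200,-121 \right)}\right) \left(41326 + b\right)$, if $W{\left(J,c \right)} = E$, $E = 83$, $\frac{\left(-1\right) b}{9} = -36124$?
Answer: $-7545773664$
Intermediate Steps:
$b = 325116$ ($b = \left(-9\right) \left(-36124\right) = 325116$)
$W{\left(J,c \right)} = 83$
$\left(-20675 + W{\left(-200,-121 \right)}\right) \left(41326 + b\right) = \left(-20675 + 83\right) \left(41326 + 325116\right) = \left(-20592\right) 366442 = -7545773664$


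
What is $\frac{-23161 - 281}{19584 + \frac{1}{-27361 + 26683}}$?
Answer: $- \frac{15893676}{13277951} \approx -1.197$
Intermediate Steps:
$\frac{-23161 - 281}{19584 + \frac{1}{-27361 + 26683}} = - \frac{23442}{19584 + \frac{1}{-678}} = - \frac{23442}{19584 - \frac{1}{678}} = - \frac{23442}{\frac{13277951}{678}} = \left(-23442\right) \frac{678}{13277951} = - \frac{15893676}{13277951}$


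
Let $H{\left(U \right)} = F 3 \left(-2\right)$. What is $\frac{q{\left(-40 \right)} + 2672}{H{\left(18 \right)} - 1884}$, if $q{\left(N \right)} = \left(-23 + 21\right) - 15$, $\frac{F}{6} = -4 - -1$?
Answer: $- \frac{885}{592} \approx -1.4949$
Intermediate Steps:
$F = -18$ ($F = 6 \left(-4 - -1\right) = 6 \left(-4 + 1\right) = 6 \left(-3\right) = -18$)
$H{\left(U \right)} = 108$ ($H{\left(U \right)} = \left(-18\right) 3 \left(-2\right) = \left(-54\right) \left(-2\right) = 108$)
$q{\left(N \right)} = -17$ ($q{\left(N \right)} = -2 - 15 = -17$)
$\frac{q{\left(-40 \right)} + 2672}{H{\left(18 \right)} - 1884} = \frac{-17 + 2672}{108 - 1884} = \frac{2655}{-1776} = 2655 \left(- \frac{1}{1776}\right) = - \frac{885}{592}$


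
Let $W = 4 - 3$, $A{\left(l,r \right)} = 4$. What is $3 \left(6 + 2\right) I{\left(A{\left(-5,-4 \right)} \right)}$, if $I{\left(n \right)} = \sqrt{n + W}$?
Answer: $24 \sqrt{5} \approx 53.666$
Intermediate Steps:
$W = 1$
$I{\left(n \right)} = \sqrt{1 + n}$ ($I{\left(n \right)} = \sqrt{n + 1} = \sqrt{1 + n}$)
$3 \left(6 + 2\right) I{\left(A{\left(-5,-4 \right)} \right)} = 3 \left(6 + 2\right) \sqrt{1 + 4} = 3 \cdot 8 \sqrt{5} = 24 \sqrt{5}$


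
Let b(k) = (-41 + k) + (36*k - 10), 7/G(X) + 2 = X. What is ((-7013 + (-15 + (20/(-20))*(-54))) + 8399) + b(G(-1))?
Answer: 3863/3 ≈ 1287.7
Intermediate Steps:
G(X) = 7/(-2 + X)
b(k) = -51 + 37*k (b(k) = (-41 + k) + (-10 + 36*k) = -51 + 37*k)
((-7013 + (-15 + (20/(-20))*(-54))) + 8399) + b(G(-1)) = ((-7013 + (-15 + (20/(-20))*(-54))) + 8399) + (-51 + 37*(7/(-2 - 1))) = ((-7013 + (-15 + (20*(-1/20))*(-54))) + 8399) + (-51 + 37*(7/(-3))) = ((-7013 + (-15 - 1*(-54))) + 8399) + (-51 + 37*(7*(-⅓))) = ((-7013 + (-15 + 54)) + 8399) + (-51 + 37*(-7/3)) = ((-7013 + 39) + 8399) + (-51 - 259/3) = (-6974 + 8399) - 412/3 = 1425 - 412/3 = 3863/3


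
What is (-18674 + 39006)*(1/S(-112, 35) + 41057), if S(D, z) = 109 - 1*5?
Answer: 1669542239/2 ≈ 8.3477e+8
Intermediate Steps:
S(D, z) = 104 (S(D, z) = 109 - 5 = 104)
(-18674 + 39006)*(1/S(-112, 35) + 41057) = (-18674 + 39006)*(1/104 + 41057) = 20332*(1/104 + 41057) = 20332*(4269929/104) = 1669542239/2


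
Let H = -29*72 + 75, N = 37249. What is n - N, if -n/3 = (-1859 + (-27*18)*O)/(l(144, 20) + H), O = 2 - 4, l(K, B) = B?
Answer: -74239918/1993 ≈ -37250.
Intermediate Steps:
H = -2013 (H = -2088 + 75 = -2013)
O = -2
n = -2661/1993 (n = -3*(-1859 - 27*18*(-2))/(20 - 2013) = -3*(-1859 - 486*(-2))/(-1993) = -3*(-1859 + 972)*(-1)/1993 = -(-2661)*(-1)/1993 = -3*887/1993 = -2661/1993 ≈ -1.3352)
n - N = -2661/1993 - 1*37249 = -2661/1993 - 37249 = -74239918/1993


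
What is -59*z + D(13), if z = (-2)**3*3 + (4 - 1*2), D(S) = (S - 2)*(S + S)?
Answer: 1584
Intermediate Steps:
D(S) = 2*S*(-2 + S) (D(S) = (-2 + S)*(2*S) = 2*S*(-2 + S))
z = -22 (z = -8*3 + (4 - 2) = -24 + 2 = -22)
-59*z + D(13) = -59*(-22) + 2*13*(-2 + 13) = 1298 + 2*13*11 = 1298 + 286 = 1584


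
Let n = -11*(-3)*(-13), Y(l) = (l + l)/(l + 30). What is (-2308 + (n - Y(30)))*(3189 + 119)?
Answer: -9057304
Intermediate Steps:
Y(l) = 2*l/(30 + l) (Y(l) = (2*l)/(30 + l) = 2*l/(30 + l))
n = -429 (n = 33*(-13) = -429)
(-2308 + (n - Y(30)))*(3189 + 119) = (-2308 + (-429 - 2*30/(30 + 30)))*(3189 + 119) = (-2308 + (-429 - 2*30/60))*3308 = (-2308 + (-429 - 1*1))*3308 = (-2308 + (-429 - 1))*3308 = (-2308 - 430)*3308 = -2738*3308 = -9057304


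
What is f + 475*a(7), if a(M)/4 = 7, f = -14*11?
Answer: 13146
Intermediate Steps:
f = -154
a(M) = 28 (a(M) = 4*7 = 28)
f + 475*a(7) = -154 + 475*28 = -154 + 13300 = 13146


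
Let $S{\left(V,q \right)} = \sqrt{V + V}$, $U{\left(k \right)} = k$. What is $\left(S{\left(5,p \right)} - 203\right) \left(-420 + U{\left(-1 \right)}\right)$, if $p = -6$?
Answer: $85463 - 421 \sqrt{10} \approx 84132.0$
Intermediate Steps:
$S{\left(V,q \right)} = \sqrt{2} \sqrt{V}$ ($S{\left(V,q \right)} = \sqrt{2 V} = \sqrt{2} \sqrt{V}$)
$\left(S{\left(5,p \right)} - 203\right) \left(-420 + U{\left(-1 \right)}\right) = \left(\sqrt{2} \sqrt{5} - 203\right) \left(-420 - 1\right) = \left(\sqrt{10} - 203\right) \left(-421\right) = \left(-203 + \sqrt{10}\right) \left(-421\right) = 85463 - 421 \sqrt{10}$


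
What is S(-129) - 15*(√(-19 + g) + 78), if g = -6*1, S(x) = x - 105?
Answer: -1404 - 75*I ≈ -1404.0 - 75.0*I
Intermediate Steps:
S(x) = -105 + x
g = -6
S(-129) - 15*(√(-19 + g) + 78) = (-105 - 129) - 15*(√(-19 - 6) + 78) = -234 - 15*(√(-25) + 78) = -234 - 15*(5*I + 78) = -234 - 15*(78 + 5*I) = -234 + (-1170 - 75*I) = -1404 - 75*I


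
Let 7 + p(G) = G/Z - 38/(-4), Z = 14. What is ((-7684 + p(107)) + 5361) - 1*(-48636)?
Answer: 324262/7 ≈ 46323.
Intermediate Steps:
p(G) = 5/2 + G/14 (p(G) = -7 + (G/14 - 38/(-4)) = -7 + (G*(1/14) - 38*(-1/4)) = -7 + (G/14 + 19/2) = -7 + (19/2 + G/14) = 5/2 + G/14)
((-7684 + p(107)) + 5361) - 1*(-48636) = ((-7684 + (5/2 + (1/14)*107)) + 5361) - 1*(-48636) = ((-7684 + (5/2 + 107/14)) + 5361) + 48636 = ((-7684 + 71/7) + 5361) + 48636 = (-53717/7 + 5361) + 48636 = -16190/7 + 48636 = 324262/7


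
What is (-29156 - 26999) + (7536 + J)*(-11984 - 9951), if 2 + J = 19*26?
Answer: -176150335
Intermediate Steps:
J = 492 (J = -2 + 19*26 = -2 + 494 = 492)
(-29156 - 26999) + (7536 + J)*(-11984 - 9951) = (-29156 - 26999) + (7536 + 492)*(-11984 - 9951) = -56155 + 8028*(-21935) = -56155 - 176094180 = -176150335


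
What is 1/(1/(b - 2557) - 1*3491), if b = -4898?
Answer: -7455/26025406 ≈ -0.00028645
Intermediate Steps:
1/(1/(b - 2557) - 1*3491) = 1/(1/(-4898 - 2557) - 1*3491) = 1/(1/(-7455) - 3491) = 1/(-1/7455 - 3491) = 1/(-26025406/7455) = -7455/26025406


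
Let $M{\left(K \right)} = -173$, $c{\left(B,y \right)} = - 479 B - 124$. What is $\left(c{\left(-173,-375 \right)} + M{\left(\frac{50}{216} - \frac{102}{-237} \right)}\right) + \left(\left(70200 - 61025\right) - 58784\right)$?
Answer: $32961$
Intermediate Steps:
$c{\left(B,y \right)} = -124 - 479 B$
$\left(c{\left(-173,-375 \right)} + M{\left(\frac{50}{216} - \frac{102}{-237} \right)}\right) + \left(\left(70200 - 61025\right) - 58784\right) = \left(\left(-124 - -82867\right) - 173\right) + \left(\left(70200 - 61025\right) - 58784\right) = \left(\left(-124 + 82867\right) - 173\right) + \left(9175 - 58784\right) = \left(82743 - 173\right) - 49609 = 82570 - 49609 = 32961$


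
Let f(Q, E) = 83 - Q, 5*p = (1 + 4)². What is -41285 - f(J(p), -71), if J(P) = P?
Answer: -41363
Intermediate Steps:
p = 5 (p = (1 + 4)²/5 = (⅕)*5² = (⅕)*25 = 5)
-41285 - f(J(p), -71) = -41285 - (83 - 1*5) = -41285 - (83 - 5) = -41285 - 1*78 = -41285 - 78 = -41363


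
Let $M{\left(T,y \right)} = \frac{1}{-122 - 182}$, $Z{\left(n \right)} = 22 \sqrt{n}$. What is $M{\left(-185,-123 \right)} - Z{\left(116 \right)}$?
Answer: $- \frac{1}{304} - 44 \sqrt{29} \approx -236.95$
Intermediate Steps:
$M{\left(T,y \right)} = - \frac{1}{304}$ ($M{\left(T,y \right)} = \frac{1}{-304} = - \frac{1}{304}$)
$M{\left(-185,-123 \right)} - Z{\left(116 \right)} = - \frac{1}{304} - 22 \sqrt{116} = - \frac{1}{304} - 22 \cdot 2 \sqrt{29} = - \frac{1}{304} - 44 \sqrt{29}$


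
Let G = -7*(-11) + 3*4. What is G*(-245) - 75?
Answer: -21880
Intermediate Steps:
G = 89 (G = 77 + 12 = 89)
G*(-245) - 75 = 89*(-245) - 75 = -21805 - 75 = -21880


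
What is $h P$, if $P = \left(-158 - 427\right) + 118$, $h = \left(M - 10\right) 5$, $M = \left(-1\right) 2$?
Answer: $28020$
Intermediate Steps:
$M = -2$
$h = -60$ ($h = \left(-2 - 10\right) 5 = \left(-12\right) 5 = -60$)
$P = -467$ ($P = -585 + 118 = -467$)
$h P = \left(-60\right) \left(-467\right) = 28020$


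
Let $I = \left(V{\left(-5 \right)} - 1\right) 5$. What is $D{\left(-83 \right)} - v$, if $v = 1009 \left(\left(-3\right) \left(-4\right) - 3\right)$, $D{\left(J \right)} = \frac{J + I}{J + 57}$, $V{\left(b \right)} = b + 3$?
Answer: $- \frac{118004}{13} \approx -9077.2$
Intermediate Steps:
$V{\left(b \right)} = 3 + b$
$I = -15$ ($I = \left(\left(3 - 5\right) - 1\right) 5 = \left(-2 - 1\right) 5 = \left(-3\right) 5 = -15$)
$D{\left(J \right)} = \frac{-15 + J}{57 + J}$ ($D{\left(J \right)} = \frac{J - 15}{J + 57} = \frac{-15 + J}{57 + J}$)
$v = 9081$ ($v = 1009 \left(12 - 3\right) = 1009 \cdot 9 = 9081$)
$D{\left(-83 \right)} - v = \frac{-15 - 83}{57 - 83} - 9081 = \frac{1}{-26} \left(-98\right) - 9081 = \left(- \frac{1}{26}\right) \left(-98\right) - 9081 = \frac{49}{13} - 9081 = - \frac{118004}{13}$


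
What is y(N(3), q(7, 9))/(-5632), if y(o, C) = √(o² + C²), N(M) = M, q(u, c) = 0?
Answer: -3/5632 ≈ -0.00053267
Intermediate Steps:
y(o, C) = √(C² + o²)
y(N(3), q(7, 9))/(-5632) = √(0² + 3²)/(-5632) = √(0 + 9)*(-1/5632) = √9*(-1/5632) = 3*(-1/5632) = -3/5632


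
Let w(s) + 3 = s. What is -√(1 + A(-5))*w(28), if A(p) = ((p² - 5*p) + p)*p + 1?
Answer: -25*I*√223 ≈ -373.33*I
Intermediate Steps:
w(s) = -3 + s
A(p) = 1 + p*(p² - 4*p) (A(p) = (p² - 4*p)*p + 1 = p*(p² - 4*p) + 1 = 1 + p*(p² - 4*p))
-√(1 + A(-5))*w(28) = -√(1 + (1 + (-5)³ - 4*(-5)²))*(-3 + 28) = -√(1 + (1 - 125 - 4*25))*25 = -√(1 + (1 - 125 - 100))*25 = -√(1 - 224)*25 = -√(-223)*25 = -I*√223*25 = -25*I*√223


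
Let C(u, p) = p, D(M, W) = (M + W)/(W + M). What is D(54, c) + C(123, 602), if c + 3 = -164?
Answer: 603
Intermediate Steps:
c = -167 (c = -3 - 164 = -167)
D(M, W) = 1 (D(M, W) = (M + W)/(M + W) = 1)
D(54, c) + C(123, 602) = 1 + 602 = 603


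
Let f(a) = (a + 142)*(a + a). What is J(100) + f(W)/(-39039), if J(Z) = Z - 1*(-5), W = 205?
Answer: 3956825/39039 ≈ 101.36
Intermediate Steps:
f(a) = 2*a*(142 + a) (f(a) = (142 + a)*(2*a) = 2*a*(142 + a))
J(Z) = 5 + Z (J(Z) = Z + 5 = 5 + Z)
J(100) + f(W)/(-39039) = (5 + 100) + (2*205*(142 + 205))/(-39039) = 105 + (2*205*347)*(-1/39039) = 105 + 142270*(-1/39039) = 105 - 142270/39039 = 3956825/39039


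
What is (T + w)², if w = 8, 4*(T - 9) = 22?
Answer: 2025/4 ≈ 506.25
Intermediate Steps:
T = 29/2 (T = 9 + (¼)*22 = 9 + 11/2 = 29/2 ≈ 14.500)
(T + w)² = (29/2 + 8)² = (45/2)² = 2025/4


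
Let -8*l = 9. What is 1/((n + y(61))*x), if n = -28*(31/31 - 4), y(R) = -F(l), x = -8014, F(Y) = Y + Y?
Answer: -2/1382415 ≈ -1.4467e-6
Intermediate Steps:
l = -9/8 (l = -1/8*9 = -9/8 ≈ -1.1250)
F(Y) = 2*Y
y(R) = 9/4 (y(R) = -2*(-9)/8 = -1*(-9/4) = 9/4)
n = 84 (n = -28*(31*(1/31) - 4) = -28*(1 - 4) = -28*(-3) = 84)
1/((n + y(61))*x) = 1/((84 + 9/4)*(-8014)) = -1/8014/(345/4) = (4/345)*(-1/8014) = -2/1382415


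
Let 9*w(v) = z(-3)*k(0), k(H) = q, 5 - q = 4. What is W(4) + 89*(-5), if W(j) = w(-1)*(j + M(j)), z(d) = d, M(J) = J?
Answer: -1343/3 ≈ -447.67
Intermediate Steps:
q = 1 (q = 5 - 1*4 = 5 - 4 = 1)
k(H) = 1
w(v) = -⅓ (w(v) = (-3*1)/9 = (⅑)*(-3) = -⅓)
W(j) = -2*j/3 (W(j) = -(j + j)/3 = -2*j/3)
W(4) + 89*(-5) = -⅔*4 + 89*(-5) = -8/3 - 445 = -1343/3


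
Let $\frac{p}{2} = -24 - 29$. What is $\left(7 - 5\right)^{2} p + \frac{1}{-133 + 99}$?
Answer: $- \frac{14417}{34} \approx -424.03$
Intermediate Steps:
$p = -106$ ($p = 2 \left(-24 - 29\right) = 2 \left(-53\right) = -106$)
$\left(7 - 5\right)^{2} p + \frac{1}{-133 + 99} = \left(7 - 5\right)^{2} \left(-106\right) + \frac{1}{-133 + 99} = 2^{2} \left(-106\right) + \frac{1}{-34} = 4 \left(-106\right) - \frac{1}{34} = -424 - \frac{1}{34} = - \frac{14417}{34}$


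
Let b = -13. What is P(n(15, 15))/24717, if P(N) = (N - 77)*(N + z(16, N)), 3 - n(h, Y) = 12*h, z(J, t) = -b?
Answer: 41656/24717 ≈ 1.6853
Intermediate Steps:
z(J, t) = 13 (z(J, t) = -1*(-13) = 13)
n(h, Y) = 3 - 12*h
P(N) = (-77 + N)*(13 + N) (P(N) = (N - 77)*(N + 13) = (-77 + N)*(13 + N))
P(n(15, 15))/24717 = (-1001 + (3 - 12*15)**2 - 64*(3 - 12*15))/24717 = (-1001 + (3 - 180)**2 - 64*(3 - 180))*(1/24717) = (-1001 + (-177)**2 - 64*(-177))*(1/24717) = (-1001 + 31329 + 11328)*(1/24717) = 41656*(1/24717) = 41656/24717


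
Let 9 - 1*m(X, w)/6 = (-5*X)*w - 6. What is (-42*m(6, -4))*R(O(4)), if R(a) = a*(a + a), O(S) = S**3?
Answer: 216760320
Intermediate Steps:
m(X, w) = 90 + 30*X*w (m(X, w) = 54 - 6*((-5*X)*w - 6) = 54 - 6*(-5*X*w - 6) = 54 - 6*(-6 - 5*X*w) = 54 + (36 + 30*X*w) = 90 + 30*X*w)
R(a) = 2*a**2 (R(a) = a*(2*a) = 2*a**2)
(-42*m(6, -4))*R(O(4)) = (-42*(90 + 30*6*(-4)))*(2*(4**3)**2) = (-42*(90 - 720))*(2*64**2) = (-42*(-630))*(2*4096) = 26460*8192 = 216760320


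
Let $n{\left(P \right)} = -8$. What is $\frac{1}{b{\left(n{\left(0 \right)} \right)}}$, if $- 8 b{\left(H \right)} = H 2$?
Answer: $\frac{1}{2} \approx 0.5$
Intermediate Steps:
$b{\left(H \right)} = - \frac{H}{4}$ ($b{\left(H \right)} = - \frac{H 2}{8} = - \frac{2 H}{8} = - \frac{H}{4}$)
$\frac{1}{b{\left(n{\left(0 \right)} \right)}} = \frac{1}{\left(- \frac{1}{4}\right) \left(-8\right)} = \frac{1}{2}$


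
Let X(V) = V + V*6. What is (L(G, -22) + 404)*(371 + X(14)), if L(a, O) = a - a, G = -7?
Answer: 189476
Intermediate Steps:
L(a, O) = 0
X(V) = 7*V (X(V) = V + 6*V = 7*V)
(L(G, -22) + 404)*(371 + X(14)) = (0 + 404)*(371 + 7*14) = 404*(371 + 98) = 404*469 = 189476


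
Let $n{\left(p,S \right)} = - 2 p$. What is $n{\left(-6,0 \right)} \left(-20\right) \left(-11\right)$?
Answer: $2640$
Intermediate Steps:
$n{\left(-6,0 \right)} \left(-20\right) \left(-11\right) = \left(-2\right) \left(-6\right) \left(-20\right) \left(-11\right) = 12 \left(-20\right) \left(-11\right) = \left(-240\right) \left(-11\right) = 2640$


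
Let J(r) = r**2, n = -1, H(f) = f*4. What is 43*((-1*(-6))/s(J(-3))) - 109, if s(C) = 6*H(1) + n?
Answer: -2249/23 ≈ -97.783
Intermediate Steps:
H(f) = 4*f
s(C) = 23 (s(C) = 6*(4*1) - 1 = 6*4 - 1 = 24 - 1 = 23)
43*((-1*(-6))/s(J(-3))) - 109 = 43*(-1*(-6)/23) - 109 = 43*(6*(1/23)) - 109 = 43*(6/23) - 109 = 258/23 - 109 = -2249/23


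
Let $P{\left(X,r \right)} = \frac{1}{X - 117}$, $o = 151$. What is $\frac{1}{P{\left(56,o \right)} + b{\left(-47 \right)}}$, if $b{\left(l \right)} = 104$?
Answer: $\frac{61}{6343} \approx 0.0096169$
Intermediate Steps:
$P{\left(X,r \right)} = \frac{1}{-117 + X}$
$\frac{1}{P{\left(56,o \right)} + b{\left(-47 \right)}} = \frac{1}{\frac{1}{-117 + 56} + 104} = \frac{1}{\frac{1}{-61} + 104} = \frac{1}{- \frac{1}{61} + 104} = \frac{1}{\frac{6343}{61}} = \frac{61}{6343}$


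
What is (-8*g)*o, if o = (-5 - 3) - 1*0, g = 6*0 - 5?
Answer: -320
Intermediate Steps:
g = -5 (g = 0 - 5 = -5)
o = -8 (o = -8 + 0 = -8)
(-8*g)*o = -8*(-5)*(-8) = 40*(-8) = -320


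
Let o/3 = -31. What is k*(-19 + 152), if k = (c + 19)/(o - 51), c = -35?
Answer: 133/9 ≈ 14.778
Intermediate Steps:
o = -93 (o = 3*(-31) = -93)
k = ⅑ (k = (-35 + 19)/(-93 - 51) = -16/(-144) = -16*(-1/144) = ⅑ ≈ 0.11111)
k*(-19 + 152) = (-19 + 152)/9 = (⅑)*133 = 133/9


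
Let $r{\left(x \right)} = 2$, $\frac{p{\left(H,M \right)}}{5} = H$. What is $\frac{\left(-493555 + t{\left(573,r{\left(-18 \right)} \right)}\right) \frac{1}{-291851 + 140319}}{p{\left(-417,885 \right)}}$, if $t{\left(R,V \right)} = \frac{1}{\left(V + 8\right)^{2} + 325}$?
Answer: $- \frac{104880437}{67138146750} \approx -0.0015622$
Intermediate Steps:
$p{\left(H,M \right)} = 5 H$
$t{\left(R,V \right)} = \frac{1}{325 + \left(8 + V\right)^{2}}$ ($t{\left(R,V \right)} = \frac{1}{\left(8 + V\right)^{2} + 325} = \frac{1}{325 + \left(8 + V\right)^{2}}$)
$\frac{\left(-493555 + t{\left(573,r{\left(-18 \right)} \right)}\right) \frac{1}{-291851 + 140319}}{p{\left(-417,885 \right)}} = \frac{\left(-493555 + \frac{1}{325 + \left(8 + 2\right)^{2}}\right) \frac{1}{-291851 + 140319}}{5 \left(-417\right)} = \frac{\left(-493555 + \frac{1}{325 + 10^{2}}\right) \frac{1}{-151532}}{-2085} = \left(-493555 + \frac{1}{325 + 100}\right) \left(- \frac{1}{151532}\right) \left(- \frac{1}{2085}\right) = \left(-493555 + \frac{1}{425}\right) \left(- \frac{1}{151532}\right) \left(- \frac{1}{2085}\right) = \left(- \frac{209760874}{425}\right) \left(- \frac{1}{151532}\right) \left(- \frac{1}{2085}\right) = \frac{104880437}{32200550} \left(- \frac{1}{2085}\right) = - \frac{104880437}{67138146750}$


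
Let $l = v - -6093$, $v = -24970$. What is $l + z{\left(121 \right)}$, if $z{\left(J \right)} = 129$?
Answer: $-18748$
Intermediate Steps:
$l = -18877$ ($l = -24970 - -6093 = -24970 + 6093 = -18877$)
$l + z{\left(121 \right)} = -18877 + 129 = -18748$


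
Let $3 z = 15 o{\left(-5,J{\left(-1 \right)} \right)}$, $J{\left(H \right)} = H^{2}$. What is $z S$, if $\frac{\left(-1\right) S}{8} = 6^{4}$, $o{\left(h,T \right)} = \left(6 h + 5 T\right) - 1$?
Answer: $1347840$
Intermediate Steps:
$o{\left(h,T \right)} = -1 + 5 T + 6 h$ ($o{\left(h,T \right)} = \left(5 T + 6 h\right) - 1 = -1 + 5 T + 6 h$)
$S = -10368$ ($S = - 8 \cdot 6^{4} = \left(-8\right) 1296 = -10368$)
$z = -130$ ($z = \frac{15 \left(-1 + 5 \left(-1\right)^{2} + 6 \left(-5\right)\right)}{3} = \frac{15 \left(-1 + 5 \cdot 1 - 30\right)}{3} = \frac{15 \left(-1 + 5 - 30\right)}{3} = \frac{15 \left(-26\right)}{3} = \frac{1}{3} \left(-390\right) = -130$)
$z S = \left(-130\right) \left(-10368\right) = 1347840$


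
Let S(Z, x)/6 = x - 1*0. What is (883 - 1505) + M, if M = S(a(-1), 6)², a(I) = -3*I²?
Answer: 674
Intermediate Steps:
S(Z, x) = 6*x (S(Z, x) = 6*(x - 1*0) = 6*(x + 0) = 6*x)
M = 1296 (M = (6*6)² = 36² = 1296)
(883 - 1505) + M = (883 - 1505) + 1296 = -622 + 1296 = 674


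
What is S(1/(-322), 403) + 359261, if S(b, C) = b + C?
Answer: 115811807/322 ≈ 3.5966e+5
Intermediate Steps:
S(b, C) = C + b
S(1/(-322), 403) + 359261 = (403 + 1/(-322)) + 359261 = (403 - 1/322) + 359261 = 129765/322 + 359261 = 115811807/322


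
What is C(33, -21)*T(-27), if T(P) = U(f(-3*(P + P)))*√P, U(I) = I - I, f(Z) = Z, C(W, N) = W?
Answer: 0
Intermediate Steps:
U(I) = 0
T(P) = 0 (T(P) = 0*√P = 0)
C(33, -21)*T(-27) = 33*0 = 0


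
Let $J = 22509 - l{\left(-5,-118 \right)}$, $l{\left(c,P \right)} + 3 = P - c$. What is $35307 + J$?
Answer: $57932$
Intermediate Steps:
$l{\left(c,P \right)} = -3 + P - c$ ($l{\left(c,P \right)} = -3 + \left(P - c\right) = -3 + P - c$)
$J = 22625$ ($J = 22509 - \left(-3 - 118 - -5\right) = 22509 - \left(-3 - 118 + 5\right) = 22509 - -116 = 22509 + 116 = 22625$)
$35307 + J = 35307 + 22625 = 57932$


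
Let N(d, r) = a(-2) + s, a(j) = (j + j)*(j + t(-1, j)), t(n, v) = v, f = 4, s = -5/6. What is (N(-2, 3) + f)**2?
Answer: 13225/36 ≈ 367.36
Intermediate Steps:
s = -5/6 (s = -5*1/6 = -5/6 ≈ -0.83333)
a(j) = 4*j**2 (a(j) = (j + j)*(j + j) = (2*j)*(2*j) = 4*j**2)
N(d, r) = 91/6 (N(d, r) = 4*(-2)**2 - 5/6 = 4*4 - 5/6 = 16 - 5/6 = 91/6)
(N(-2, 3) + f)**2 = (91/6 + 4)**2 = (115/6)**2 = 13225/36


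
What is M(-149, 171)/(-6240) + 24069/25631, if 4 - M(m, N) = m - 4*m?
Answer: 2275283/2252640 ≈ 1.0101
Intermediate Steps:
M(m, N) = 4 + 3*m (M(m, N) = 4 - (m - 4*m) = 4 - (-3)*m = 4 + 3*m)
M(-149, 171)/(-6240) + 24069/25631 = (4 + 3*(-149))/(-6240) + 24069/25631 = (4 - 447)*(-1/6240) + 24069*(1/25631) = -443*(-1/6240) + 339/361 = 443/6240 + 339/361 = 2275283/2252640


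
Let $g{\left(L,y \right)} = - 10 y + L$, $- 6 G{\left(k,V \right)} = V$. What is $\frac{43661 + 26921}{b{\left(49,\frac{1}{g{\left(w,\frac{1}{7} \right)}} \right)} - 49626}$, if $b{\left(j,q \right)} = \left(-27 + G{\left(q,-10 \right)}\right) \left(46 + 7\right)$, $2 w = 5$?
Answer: $- \frac{105873}{76453} \approx -1.3848$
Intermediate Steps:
$G{\left(k,V \right)} = - \frac{V}{6}$
$w = \frac{5}{2}$ ($w = \frac{1}{2} \cdot 5 = \frac{5}{2} \approx 2.5$)
$g{\left(L,y \right)} = L - 10 y$
$b{\left(j,q \right)} = - \frac{4028}{3}$ ($b{\left(j,q \right)} = \left(-27 - - \frac{5}{3}\right) \left(46 + 7\right) = \left(-27 + \frac{5}{3}\right) 53 = \left(- \frac{76}{3}\right) 53 = - \frac{4028}{3}$)
$\frac{43661 + 26921}{b{\left(49,\frac{1}{g{\left(w,\frac{1}{7} \right)}} \right)} - 49626} = \frac{43661 + 26921}{- \frac{4028}{3} - 49626} = \frac{70582}{- \frac{152906}{3}} = 70582 \left(- \frac{3}{152906}\right) = - \frac{105873}{76453}$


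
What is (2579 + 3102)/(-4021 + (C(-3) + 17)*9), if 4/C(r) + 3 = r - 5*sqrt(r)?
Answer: 5681*(-5*sqrt(3) + 6*I)/(4*(-5811*I + 4835*sqrt(3))) ≈ -1.468 - 0.0010654*I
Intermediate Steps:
C(r) = 4/(-3 + r - 5*sqrt(r)) (C(r) = 4/(-3 + (r - 5*sqrt(r))) = 4/(-3 + r - 5*sqrt(r)))
(2579 + 3102)/(-4021 + (C(-3) + 17)*9) = (2579 + 3102)/(-4021 + (4/(-3 - 3 - 5*I*sqrt(3)) + 17)*9) = 5681/(-4021 + (4/(-3 - 3 - 5*I*sqrt(3)) + 17)*9) = 5681/(-4021 + (4/(-6 - 5*I*sqrt(3)) + 17)*9) = 5681/(-4021 + (17 + 4/(-6 - 5*I*sqrt(3)))*9) = 5681/(-4021 + (153 + 36/(-6 - 5*I*sqrt(3)))) = 5681/(-3868 + 36/(-6 - 5*I*sqrt(3)))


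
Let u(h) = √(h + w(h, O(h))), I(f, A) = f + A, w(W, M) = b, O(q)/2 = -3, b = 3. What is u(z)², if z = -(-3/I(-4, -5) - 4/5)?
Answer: 52/15 ≈ 3.4667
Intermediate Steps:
O(q) = -6 (O(q) = 2*(-3) = -6)
w(W, M) = 3
I(f, A) = A + f
z = 7/15 (z = -(-3/(-5 - 4) - 4/5) = -(-3/(-9) - 4*⅕) = -(-3*(-⅑) - ⅘) = -(⅓ - ⅘) = -1*(-7/15) = 7/15 ≈ 0.46667)
u(h) = √(3 + h) (u(h) = √(h + 3) = √(3 + h))
u(z)² = (√(3 + 7/15))² = (√(52/15))² = (2*√195/15)² = 52/15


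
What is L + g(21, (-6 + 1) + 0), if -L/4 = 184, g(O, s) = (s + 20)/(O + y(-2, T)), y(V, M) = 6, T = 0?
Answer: -6619/9 ≈ -735.44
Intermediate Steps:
g(O, s) = (20 + s)/(6 + O) (g(O, s) = (s + 20)/(O + 6) = (20 + s)/(6 + O))
L = -736 (L = -4*184 = -736)
L + g(21, (-6 + 1) + 0) = -736 + (20 + ((-6 + 1) + 0))/(6 + 21) = -736 + (20 + (-5 + 0))/27 = -736 + (20 - 5)/27 = -736 + (1/27)*15 = -736 + 5/9 = -6619/9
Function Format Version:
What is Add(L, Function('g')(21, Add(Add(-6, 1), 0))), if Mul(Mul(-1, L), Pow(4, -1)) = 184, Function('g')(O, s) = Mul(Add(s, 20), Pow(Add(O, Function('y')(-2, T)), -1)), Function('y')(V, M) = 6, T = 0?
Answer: Rational(-6619, 9) ≈ -735.44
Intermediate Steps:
Function('g')(O, s) = Mul(Pow(Add(6, O), -1), Add(20, s)) (Function('g')(O, s) = Mul(Add(s, 20), Pow(Add(O, 6), -1)) = Mul(Add(20, s), Pow(Add(6, O), -1)) = Mul(Pow(Add(6, O), -1), Add(20, s)))
L = -736 (L = Mul(-4, 184) = -736)
Add(L, Function('g')(21, Add(Add(-6, 1), 0))) = Add(-736, Mul(Pow(Add(6, 21), -1), Add(20, Add(Add(-6, 1), 0)))) = Add(-736, Mul(Pow(27, -1), Add(20, Add(-5, 0)))) = Add(-736, Mul(Rational(1, 27), Add(20, -5))) = Add(-736, Mul(Rational(1, 27), 15)) = Add(-736, Rational(5, 9)) = Rational(-6619, 9)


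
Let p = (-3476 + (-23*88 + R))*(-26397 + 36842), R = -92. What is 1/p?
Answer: -1/58408440 ≈ -1.7121e-8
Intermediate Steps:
p = -58408440 (p = (-3476 + (-23*88 - 92))*(-26397 + 36842) = (-3476 + (-2024 - 92))*10445 = (-3476 - 2116)*10445 = -5592*10445 = -58408440)
1/p = 1/(-58408440) = -1/58408440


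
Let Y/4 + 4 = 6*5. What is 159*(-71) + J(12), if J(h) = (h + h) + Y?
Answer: -11161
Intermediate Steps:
Y = 104 (Y = -16 + 4*(6*5) = -16 + 4*30 = -16 + 120 = 104)
J(h) = 104 + 2*h (J(h) = (h + h) + 104 = 2*h + 104 = 104 + 2*h)
159*(-71) + J(12) = 159*(-71) + (104 + 2*12) = -11289 + (104 + 24) = -11289 + 128 = -11161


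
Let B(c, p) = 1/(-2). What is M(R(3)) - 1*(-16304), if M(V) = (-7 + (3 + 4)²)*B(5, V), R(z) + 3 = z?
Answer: 16283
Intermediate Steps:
B(c, p) = -½
R(z) = -3 + z
M(V) = -21 (M(V) = (-7 + (3 + 4)²)*(-½) = (-7 + 7²)*(-½) = (-7 + 49)*(-½) = 42*(-½) = -21)
M(R(3)) - 1*(-16304) = -21 - 1*(-16304) = -21 + 16304 = 16283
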